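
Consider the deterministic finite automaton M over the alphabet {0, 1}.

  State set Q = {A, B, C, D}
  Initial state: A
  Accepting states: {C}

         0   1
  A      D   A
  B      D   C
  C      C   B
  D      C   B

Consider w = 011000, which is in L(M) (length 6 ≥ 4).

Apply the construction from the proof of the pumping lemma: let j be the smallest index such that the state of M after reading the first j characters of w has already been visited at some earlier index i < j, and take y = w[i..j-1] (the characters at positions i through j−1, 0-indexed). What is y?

State sequence: A -0-> D -1-> B -1-> C -0-> C -0-> C -0-> C
First repeat at step 4: C was already visited.

So i = 3, j = 4, giving x = w[0:3] = 011, y = w[3:4] = 0, z = w[4:6] = 00.
Check: |xy| = 4 ≤ 4 and |y| = 1 ≥ 1. Reading y takes M from C back to C, so every xyⁱz is accepted.

0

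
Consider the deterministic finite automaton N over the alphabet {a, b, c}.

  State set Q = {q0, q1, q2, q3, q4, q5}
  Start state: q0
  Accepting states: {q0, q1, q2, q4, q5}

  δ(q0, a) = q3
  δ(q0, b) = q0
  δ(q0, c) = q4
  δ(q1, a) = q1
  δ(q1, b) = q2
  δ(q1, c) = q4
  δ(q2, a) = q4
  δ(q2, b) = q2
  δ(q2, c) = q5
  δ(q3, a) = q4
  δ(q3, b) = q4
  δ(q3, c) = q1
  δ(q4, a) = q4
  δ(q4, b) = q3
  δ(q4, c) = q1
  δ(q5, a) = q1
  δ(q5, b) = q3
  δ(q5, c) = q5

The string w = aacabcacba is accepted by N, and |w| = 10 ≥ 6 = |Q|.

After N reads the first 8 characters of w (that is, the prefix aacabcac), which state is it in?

Run of N on the first 8 characters of w = a a c a b c a c:
  step 0: q0  (start)
  step 1: q3  (read a: q0→q3)
  step 2: q4  (read a: q3→q4)
  step 3: q1  (read c: q4→q1)
  step 4: q1  (read a: q1→q1)
  step 5: q2  (read b: q1→q2)
  step 6: q5  (read c: q2→q5)
  step 7: q1  (read a: q5→q1)
  step 8: q4  (read c: q1→q4)

After reading 8 characters, N is in state q4.

q4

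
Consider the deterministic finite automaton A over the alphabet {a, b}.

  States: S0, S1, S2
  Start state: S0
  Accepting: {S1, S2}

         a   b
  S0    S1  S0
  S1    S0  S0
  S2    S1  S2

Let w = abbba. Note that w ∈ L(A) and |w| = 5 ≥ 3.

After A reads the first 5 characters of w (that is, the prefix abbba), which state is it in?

S1

Run of A on the first 5 characters of w = a b b b a:
  step 0: S0  (start)
  step 1: S1  (read a: S0→S1)
  step 2: S0  (read b: S1→S0)
  step 3: S0  (read b: S0→S0)
  step 4: S0  (read b: S0→S0)
  step 5: S1  (read a: S0→S1)

After reading 5 characters, A is in state S1.
(This kind of state-tracing is the core of the pumping-lemma construction: with 3 states, pigeonhole forces a repeat within the first 3 steps.)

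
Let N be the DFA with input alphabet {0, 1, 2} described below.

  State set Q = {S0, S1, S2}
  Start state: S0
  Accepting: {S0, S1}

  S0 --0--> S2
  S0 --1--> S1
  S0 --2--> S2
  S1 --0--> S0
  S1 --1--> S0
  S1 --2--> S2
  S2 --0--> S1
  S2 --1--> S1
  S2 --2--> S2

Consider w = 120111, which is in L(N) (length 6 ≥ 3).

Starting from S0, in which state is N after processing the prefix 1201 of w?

S0

State sequence: S0 -1-> S1 -2-> S2 -0-> S1 -1-> S0

After reading 4 characters, N is in state S0.
(This kind of state-tracing is the core of the pumping-lemma construction: with 3 states, pigeonhole forces a repeat within the first 3 steps.)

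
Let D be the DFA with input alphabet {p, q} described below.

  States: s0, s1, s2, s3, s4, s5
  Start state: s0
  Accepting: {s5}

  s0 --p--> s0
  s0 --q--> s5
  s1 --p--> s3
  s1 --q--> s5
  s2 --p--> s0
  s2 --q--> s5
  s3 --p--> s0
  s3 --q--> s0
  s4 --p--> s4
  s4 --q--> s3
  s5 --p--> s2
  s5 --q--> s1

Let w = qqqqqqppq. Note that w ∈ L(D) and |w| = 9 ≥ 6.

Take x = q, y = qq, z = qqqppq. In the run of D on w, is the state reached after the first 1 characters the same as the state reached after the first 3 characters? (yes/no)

yes

Run of D on the first 3 characters of w = q q q:
  step 0: s0  (start)
  step 1: s5  (read q: s0→s5)
  step 2: s1  (read q: s5→s1)
  step 3: s5  (read q: s1→s5)

After x (step 1): s5. After xy (step 3): s5.
They match, so y = qq drives D around a cycle from s5 back to itself; pumping y any number of times keeps D in s5 before reading z, and xyⁱz ∈ L(D) for every i ≥ 0.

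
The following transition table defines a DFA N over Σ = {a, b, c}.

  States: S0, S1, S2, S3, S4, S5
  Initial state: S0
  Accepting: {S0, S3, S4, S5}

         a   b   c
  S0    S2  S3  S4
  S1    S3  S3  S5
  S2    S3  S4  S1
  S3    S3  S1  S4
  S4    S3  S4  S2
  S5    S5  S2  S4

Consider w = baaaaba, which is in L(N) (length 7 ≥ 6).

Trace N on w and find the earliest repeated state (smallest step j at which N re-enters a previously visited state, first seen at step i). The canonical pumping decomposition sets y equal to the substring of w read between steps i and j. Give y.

a

State sequence: S0 -b-> S3 -a-> S3 -a-> S3 -a-> S3 -a-> S3 -b-> S1 -a-> S3
First repeat at step 2: S3 was already visited.

So i = 1, j = 2, giving x = w[0:1] = b, y = w[1:2] = a, z = w[2:7] = aaaba.
Check: |xy| = 2 ≤ 6 and |y| = 1 ≥ 1. Reading y takes N from S3 back to S3, so every xyⁱz is accepted.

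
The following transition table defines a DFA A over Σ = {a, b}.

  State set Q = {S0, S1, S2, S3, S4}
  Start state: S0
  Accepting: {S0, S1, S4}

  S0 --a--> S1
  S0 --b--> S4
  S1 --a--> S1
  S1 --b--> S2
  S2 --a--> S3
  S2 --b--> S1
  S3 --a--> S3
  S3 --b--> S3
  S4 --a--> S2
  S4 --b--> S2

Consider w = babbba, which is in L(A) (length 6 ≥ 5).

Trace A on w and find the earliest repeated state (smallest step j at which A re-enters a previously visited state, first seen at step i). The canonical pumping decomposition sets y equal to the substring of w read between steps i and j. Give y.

bb

State sequence: S0 -b-> S4 -a-> S2 -b-> S1 -b-> S2 -b-> S1 -a-> S1
First repeat at step 4: S2 was already visited.

So i = 2, j = 4, giving x = w[0:2] = ba, y = w[2:4] = bb, z = w[4:6] = ba.
Check: |xy| = 4 ≤ 5 and |y| = 2 ≥ 1. Reading y takes A from S2 back to S2, so every xyⁱz is accepted.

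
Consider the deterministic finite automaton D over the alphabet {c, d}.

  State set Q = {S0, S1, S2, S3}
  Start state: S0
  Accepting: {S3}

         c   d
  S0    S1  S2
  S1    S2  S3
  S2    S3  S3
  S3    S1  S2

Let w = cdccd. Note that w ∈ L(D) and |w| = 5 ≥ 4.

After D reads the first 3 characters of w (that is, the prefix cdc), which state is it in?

Run of D on the first 3 characters of w = c d c:
  step 0: S0  (start)
  step 1: S1  (read c: S0→S1)
  step 2: S3  (read d: S1→S3)
  step 3: S1  (read c: S3→S1)

After reading 3 characters, D is in state S1.
(This kind of state-tracing is the core of the pumping-lemma construction: with 4 states, pigeonhole forces a repeat within the first 4 steps.)

S1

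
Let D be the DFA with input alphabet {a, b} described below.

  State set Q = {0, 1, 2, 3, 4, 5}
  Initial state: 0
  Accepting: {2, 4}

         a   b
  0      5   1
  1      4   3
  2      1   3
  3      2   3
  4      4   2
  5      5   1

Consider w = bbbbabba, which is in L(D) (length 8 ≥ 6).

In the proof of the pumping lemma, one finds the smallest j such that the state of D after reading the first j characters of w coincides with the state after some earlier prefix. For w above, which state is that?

Run of D on w = b b b b a b b a:
  step 0: 0  (start)
  step 1: 1  (read b: 0→1)
  step 2: 3  (read b: 1→3)
  step 3: 3  (read b: 3→3)   ← first repeat (3 seen earlier)
  step 4: 3  (read b: 3→3)
  step 5: 2  (read a: 3→2)
  step 6: 3  (read b: 2→3)
  step 7: 3  (read b: 3→3)
  step 8: 2  (read a: 3→2)

The earliest repeat is at step j = 3: D is in 3, which it already visited at step i = 2.

3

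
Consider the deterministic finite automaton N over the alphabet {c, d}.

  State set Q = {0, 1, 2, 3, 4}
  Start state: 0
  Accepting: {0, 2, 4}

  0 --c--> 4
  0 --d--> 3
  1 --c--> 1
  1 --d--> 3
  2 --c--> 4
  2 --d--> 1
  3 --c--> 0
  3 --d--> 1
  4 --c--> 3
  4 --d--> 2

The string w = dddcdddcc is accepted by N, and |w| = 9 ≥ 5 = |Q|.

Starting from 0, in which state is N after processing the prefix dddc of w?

Run of N on the first 4 characters of w = d d d c:
  step 0: 0  (start)
  step 1: 3  (read d: 0→3)
  step 2: 1  (read d: 3→1)
  step 3: 3  (read d: 1→3)
  step 4: 0  (read c: 3→0)

After reading 4 characters, N is in state 0.
(This kind of state-tracing is the core of the pumping-lemma construction: with 5 states, pigeonhole forces a repeat within the first 5 steps.)

0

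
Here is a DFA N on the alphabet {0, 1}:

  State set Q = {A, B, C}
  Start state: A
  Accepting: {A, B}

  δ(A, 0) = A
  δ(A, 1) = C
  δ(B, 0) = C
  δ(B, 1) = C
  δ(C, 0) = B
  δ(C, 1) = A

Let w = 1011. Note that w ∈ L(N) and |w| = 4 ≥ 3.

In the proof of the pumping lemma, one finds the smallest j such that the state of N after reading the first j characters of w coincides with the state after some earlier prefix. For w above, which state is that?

C

State sequence: A -1-> C -0-> B -1-> C -1-> A
First repeat at step 3: C was already visited.

The earliest repeat is at step j = 3: N is in C, which it already visited at step i = 1.
Pumping length from the standard proof: p = 3 (the number of states). The repeated state found above gives |xy| = j ≤ 3 and |y| = j − i ≥ 1.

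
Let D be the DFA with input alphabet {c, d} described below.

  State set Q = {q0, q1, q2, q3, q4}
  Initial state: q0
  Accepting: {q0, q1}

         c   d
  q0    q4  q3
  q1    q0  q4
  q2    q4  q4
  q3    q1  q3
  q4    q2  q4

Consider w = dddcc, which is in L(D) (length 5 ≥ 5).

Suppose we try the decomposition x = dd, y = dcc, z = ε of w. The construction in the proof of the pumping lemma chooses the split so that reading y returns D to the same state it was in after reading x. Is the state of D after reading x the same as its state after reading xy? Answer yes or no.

no

Run of D on the first 5 characters of w = d d d c c:
  step 0: q0  (start)
  step 1: q3  (read d: q0→q3)
  step 2: q3  (read d: q3→q3)
  step 3: q3  (read d: q3→q3)
  step 4: q1  (read c: q3→q1)
  step 5: q0  (read c: q1→q0)

After x (step 2): q3. After xy (step 5): q0.
They differ (q3 ≠ q0), so y is not a cycle from the state after x; this split is not the one the pumping-lemma construction produces, and pumping y need not keep the string in L(D).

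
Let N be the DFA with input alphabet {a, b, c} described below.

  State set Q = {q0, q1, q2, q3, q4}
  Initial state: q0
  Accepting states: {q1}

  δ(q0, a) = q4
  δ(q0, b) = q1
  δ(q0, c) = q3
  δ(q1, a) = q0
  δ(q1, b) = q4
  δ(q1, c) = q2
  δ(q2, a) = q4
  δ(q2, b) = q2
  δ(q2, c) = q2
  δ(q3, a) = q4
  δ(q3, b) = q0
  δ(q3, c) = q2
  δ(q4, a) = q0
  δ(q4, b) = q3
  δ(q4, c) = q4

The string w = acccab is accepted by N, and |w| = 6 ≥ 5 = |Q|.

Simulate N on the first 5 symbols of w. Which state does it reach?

q0

Run of N on the first 5 characters of w = a c c c a:
  step 0: q0  (start)
  step 1: q4  (read a: q0→q4)
  step 2: q4  (read c: q4→q4)
  step 3: q4  (read c: q4→q4)
  step 4: q4  (read c: q4→q4)
  step 5: q0  (read a: q4→q0)

After reading 5 characters, N is in state q0.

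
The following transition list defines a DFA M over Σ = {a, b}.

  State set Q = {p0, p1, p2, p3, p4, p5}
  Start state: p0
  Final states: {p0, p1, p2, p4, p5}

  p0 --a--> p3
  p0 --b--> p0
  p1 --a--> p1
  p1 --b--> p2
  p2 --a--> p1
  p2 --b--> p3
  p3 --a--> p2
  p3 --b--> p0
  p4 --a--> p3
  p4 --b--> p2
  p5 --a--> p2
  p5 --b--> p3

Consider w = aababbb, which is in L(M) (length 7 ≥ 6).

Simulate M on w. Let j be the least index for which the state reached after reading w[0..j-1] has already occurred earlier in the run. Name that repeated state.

Run of M on w = a a b a b b b:
  step 0: p0  (start)
  step 1: p3  (read a: p0→p3)
  step 2: p2  (read a: p3→p2)
  step 3: p3  (read b: p2→p3)   ← first repeat (p3 seen earlier)
  step 4: p2  (read a: p3→p2)
  step 5: p3  (read b: p2→p3)
  step 6: p0  (read b: p3→p0)
  step 7: p0  (read b: p0→p0)

The earliest repeat is at step j = 3: M is in p3, which it already visited at step i = 1.

p3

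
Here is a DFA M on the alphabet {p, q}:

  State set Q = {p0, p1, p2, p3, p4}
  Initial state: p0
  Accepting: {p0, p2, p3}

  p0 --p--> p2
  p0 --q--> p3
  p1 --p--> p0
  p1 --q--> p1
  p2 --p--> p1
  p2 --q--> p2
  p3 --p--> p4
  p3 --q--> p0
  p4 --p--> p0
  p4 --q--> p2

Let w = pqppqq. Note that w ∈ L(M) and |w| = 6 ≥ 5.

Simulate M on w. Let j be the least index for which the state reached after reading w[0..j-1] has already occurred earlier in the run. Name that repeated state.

p2

State sequence: p0 -p-> p2 -q-> p2 -p-> p1 -p-> p0 -q-> p3 -q-> p0
First repeat at step 2: p2 was already visited.

The earliest repeat is at step j = 2: M is in p2, which it already visited at step i = 1.
Pumping length from the standard proof: p = 5 (the number of states). The repeated state found above gives |xy| = j ≤ 5 and |y| = j − i ≥ 1.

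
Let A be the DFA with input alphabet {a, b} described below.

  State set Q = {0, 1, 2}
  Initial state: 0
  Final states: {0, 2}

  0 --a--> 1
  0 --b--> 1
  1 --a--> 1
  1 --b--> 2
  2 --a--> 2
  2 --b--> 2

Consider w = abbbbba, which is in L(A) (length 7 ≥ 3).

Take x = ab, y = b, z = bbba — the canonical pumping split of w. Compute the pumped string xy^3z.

abbbbbbba

xy^3z = ab·b·b·b·bbba = abbbbbbba.
Reading y = b takes A from 2 back to 2, so after x·y·y·y the machine is still in 2, and z then leads to the accepting state 2. Hence abbbbbbba ∈ L(A).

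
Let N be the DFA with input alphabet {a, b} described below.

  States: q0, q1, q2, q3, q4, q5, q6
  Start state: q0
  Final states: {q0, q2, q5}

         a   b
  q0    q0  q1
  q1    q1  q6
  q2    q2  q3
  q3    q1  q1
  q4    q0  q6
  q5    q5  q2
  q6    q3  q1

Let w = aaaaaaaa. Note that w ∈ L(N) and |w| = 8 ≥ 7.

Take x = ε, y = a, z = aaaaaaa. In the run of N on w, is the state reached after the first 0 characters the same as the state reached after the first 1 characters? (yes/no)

yes

Run of N on the first 1 characters of w = a:
  step 0: q0  (start)
  step 1: q0  (read a: q0→q0)

After x (step 0): q0. After xy (step 1): q0.
They match, so y = a drives N around a cycle from q0 back to itself; pumping y any number of times keeps N in q0 before reading z, and xyⁱz ∈ L(N) for every i ≥ 0.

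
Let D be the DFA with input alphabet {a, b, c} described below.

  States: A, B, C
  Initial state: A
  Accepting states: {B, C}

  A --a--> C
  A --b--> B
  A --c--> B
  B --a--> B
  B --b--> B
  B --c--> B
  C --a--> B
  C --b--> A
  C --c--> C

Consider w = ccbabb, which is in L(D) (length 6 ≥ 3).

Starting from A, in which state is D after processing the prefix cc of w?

State sequence: A -c-> B -c-> B

After reading 2 characters, D is in state B.

B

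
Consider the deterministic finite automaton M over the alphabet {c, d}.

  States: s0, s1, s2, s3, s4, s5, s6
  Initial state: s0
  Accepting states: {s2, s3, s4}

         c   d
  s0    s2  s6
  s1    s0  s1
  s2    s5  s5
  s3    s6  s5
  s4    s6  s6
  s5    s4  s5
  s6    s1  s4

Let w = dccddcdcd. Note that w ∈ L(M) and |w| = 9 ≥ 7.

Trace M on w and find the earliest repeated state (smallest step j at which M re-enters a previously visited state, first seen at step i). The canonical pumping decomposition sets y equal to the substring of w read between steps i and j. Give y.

Run of M on w = d c c d d c d c d:
  step 0: s0  (start)
  step 1: s6  (read d: s0→s6)
  step 2: s1  (read c: s6→s1)
  step 3: s0  (read c: s1→s0)   ← first repeat (s0 seen earlier)
  step 4: s6  (read d: s0→s6)
  step 5: s4  (read d: s6→s4)
  step 6: s6  (read c: s4→s6)
  step 7: s4  (read d: s6→s4)
  step 8: s6  (read c: s4→s6)
  step 9: s4  (read d: s6→s4)

So i = 0, j = 3, giving x = w[0:0] = ε, y = w[0:3] = dcc, z = w[3:9] = ddcdcd.
Check: |xy| = 3 ≤ 7 and |y| = 3 ≥ 1. Reading y takes M from s0 back to s0, so every xyⁱz is accepted.

dcc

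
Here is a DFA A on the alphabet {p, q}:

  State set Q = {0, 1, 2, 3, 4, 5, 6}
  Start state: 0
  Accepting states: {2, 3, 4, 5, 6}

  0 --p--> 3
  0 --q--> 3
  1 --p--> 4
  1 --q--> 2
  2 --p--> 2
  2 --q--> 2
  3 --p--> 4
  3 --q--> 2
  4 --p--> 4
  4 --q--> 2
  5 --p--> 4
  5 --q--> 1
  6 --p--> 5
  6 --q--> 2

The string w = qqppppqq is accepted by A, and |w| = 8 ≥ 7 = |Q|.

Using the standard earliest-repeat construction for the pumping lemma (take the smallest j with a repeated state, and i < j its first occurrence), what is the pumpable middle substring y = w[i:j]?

p

State sequence: 0 -q-> 3 -q-> 2 -p-> 2 -p-> 2 -p-> 2 -p-> 2 -q-> 2 -q-> 2
First repeat at step 3: 2 was already visited.

So i = 2, j = 3, giving x = w[0:2] = qq, y = w[2:3] = p, z = w[3:8] = pppqq.
Check: |xy| = 3 ≤ 7 and |y| = 1 ≥ 1. Reading y takes A from 2 back to 2, so every xyⁱz is accepted.
Pumping length from the standard proof: p = 7 (the number of states). The repeated state found above gives |xy| = j ≤ 7 and |y| = j − i ≥ 1.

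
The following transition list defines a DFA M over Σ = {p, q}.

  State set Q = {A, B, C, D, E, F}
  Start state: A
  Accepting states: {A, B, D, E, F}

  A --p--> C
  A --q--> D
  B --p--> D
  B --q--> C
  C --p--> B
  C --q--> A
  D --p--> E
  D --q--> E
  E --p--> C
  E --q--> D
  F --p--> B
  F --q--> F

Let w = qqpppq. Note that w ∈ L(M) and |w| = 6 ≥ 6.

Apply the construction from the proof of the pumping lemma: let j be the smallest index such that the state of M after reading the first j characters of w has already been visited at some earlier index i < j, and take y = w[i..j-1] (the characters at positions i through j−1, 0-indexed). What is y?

qppp

Run of M on w = q q p p p q:
  step 0: A  (start)
  step 1: D  (read q: A→D)
  step 2: E  (read q: D→E)
  step 3: C  (read p: E→C)
  step 4: B  (read p: C→B)
  step 5: D  (read p: B→D)   ← first repeat (D seen earlier)
  step 6: E  (read q: D→E)

So i = 1, j = 5, giving x = w[0:1] = q, y = w[1:5] = qppp, z = w[5:6] = q.
Check: |xy| = 5 ≤ 6 and |y| = 4 ≥ 1. Reading y takes M from D back to D, so every xyⁱz is accepted.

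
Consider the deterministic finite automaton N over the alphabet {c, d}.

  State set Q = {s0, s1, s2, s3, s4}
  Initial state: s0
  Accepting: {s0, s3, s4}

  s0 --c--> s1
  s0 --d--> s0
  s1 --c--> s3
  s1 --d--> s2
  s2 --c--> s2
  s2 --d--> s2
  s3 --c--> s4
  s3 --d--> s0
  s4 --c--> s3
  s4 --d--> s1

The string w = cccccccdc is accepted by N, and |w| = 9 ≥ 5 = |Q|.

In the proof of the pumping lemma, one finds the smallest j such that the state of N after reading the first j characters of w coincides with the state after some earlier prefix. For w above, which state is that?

Run of N on w = c c c c c c c d c:
  step 0: s0  (start)
  step 1: s1  (read c: s0→s1)
  step 2: s3  (read c: s1→s3)
  step 3: s4  (read c: s3→s4)
  step 4: s3  (read c: s4→s3)   ← first repeat (s3 seen earlier)
  step 5: s4  (read c: s3→s4)
  step 6: s3  (read c: s4→s3)
  step 7: s4  (read c: s3→s4)
  step 8: s1  (read d: s4→s1)
  step 9: s3  (read c: s1→s3)

The earliest repeat is at step j = 4: N is in s3, which it already visited at step i = 2.
Pumping length from the standard proof: p = 5 (the number of states). The repeated state found above gives |xy| = j ≤ 5 and |y| = j − i ≥ 1.

s3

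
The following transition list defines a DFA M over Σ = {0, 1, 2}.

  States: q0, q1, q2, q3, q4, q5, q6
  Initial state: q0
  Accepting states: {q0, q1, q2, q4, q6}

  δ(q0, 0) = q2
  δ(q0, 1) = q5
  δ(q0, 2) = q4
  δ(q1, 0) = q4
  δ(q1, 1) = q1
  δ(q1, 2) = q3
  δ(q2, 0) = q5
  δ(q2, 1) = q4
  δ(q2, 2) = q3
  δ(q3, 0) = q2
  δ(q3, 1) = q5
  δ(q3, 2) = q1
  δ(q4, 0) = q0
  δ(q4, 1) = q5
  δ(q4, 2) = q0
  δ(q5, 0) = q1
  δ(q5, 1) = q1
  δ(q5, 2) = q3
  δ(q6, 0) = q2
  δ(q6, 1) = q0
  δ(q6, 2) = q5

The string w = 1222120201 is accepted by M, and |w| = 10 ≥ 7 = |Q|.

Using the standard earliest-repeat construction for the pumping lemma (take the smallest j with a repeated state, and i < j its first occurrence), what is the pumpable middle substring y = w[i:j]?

State sequence: q0 -1-> q5 -2-> q3 -2-> q1 -2-> q3 -1-> q5 -2-> q3 -0-> q2 -2-> q3 -0-> q2 -1-> q4
First repeat at step 4: q3 was already visited.

So i = 2, j = 4, giving x = w[0:2] = 12, y = w[2:4] = 22, z = w[4:10] = 120201.
Check: |xy| = 4 ≤ 7 and |y| = 2 ≥ 1. Reading y takes M from q3 back to q3, so every xyⁱz is accepted.
Pumping length from the standard proof: p = 7 (the number of states). The repeated state found above gives |xy| = j ≤ 7 and |y| = j − i ≥ 1.

22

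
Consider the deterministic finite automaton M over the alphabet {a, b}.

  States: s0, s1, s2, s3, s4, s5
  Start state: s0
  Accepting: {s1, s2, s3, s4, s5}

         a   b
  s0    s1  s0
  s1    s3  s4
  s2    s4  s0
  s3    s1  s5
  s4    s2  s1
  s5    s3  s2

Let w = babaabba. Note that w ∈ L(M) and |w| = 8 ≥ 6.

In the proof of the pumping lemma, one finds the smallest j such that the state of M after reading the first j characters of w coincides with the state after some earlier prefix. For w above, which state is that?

Run of M on w = b a b a a b b a:
  step 0: s0  (start)
  step 1: s0  (read b: s0→s0)   ← first repeat (s0 seen earlier)
  step 2: s1  (read a: s0→s1)
  step 3: s4  (read b: s1→s4)
  step 4: s2  (read a: s4→s2)
  step 5: s4  (read a: s2→s4)
  step 6: s1  (read b: s4→s1)
  step 7: s4  (read b: s1→s4)
  step 8: s2  (read a: s4→s2)

The earliest repeat is at step j = 1: M is in s0, which it already visited at step i = 0.
With |Q| = 6, pigeonhole forces a state repeat no later than step 6; the substring read between the first and second visits to that state can be pumped.

s0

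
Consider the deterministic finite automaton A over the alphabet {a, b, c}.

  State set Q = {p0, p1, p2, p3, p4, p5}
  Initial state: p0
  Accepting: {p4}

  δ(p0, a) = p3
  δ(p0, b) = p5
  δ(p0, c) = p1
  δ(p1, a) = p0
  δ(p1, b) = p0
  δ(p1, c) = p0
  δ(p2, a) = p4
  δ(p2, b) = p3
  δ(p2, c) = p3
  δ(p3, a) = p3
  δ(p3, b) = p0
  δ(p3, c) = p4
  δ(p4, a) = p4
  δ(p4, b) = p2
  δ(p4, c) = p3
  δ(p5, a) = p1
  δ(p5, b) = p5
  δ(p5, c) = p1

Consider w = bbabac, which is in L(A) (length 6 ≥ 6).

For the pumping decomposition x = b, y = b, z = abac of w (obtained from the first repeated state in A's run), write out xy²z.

bbbabac

xy^2z = b·b·b·abac = bbbabac.
Reading y = b takes A from p5 back to p5, so after x·y·y the machine is still in p5, and z then leads to the accepting state p4. Hence bbbabac ∈ L(A).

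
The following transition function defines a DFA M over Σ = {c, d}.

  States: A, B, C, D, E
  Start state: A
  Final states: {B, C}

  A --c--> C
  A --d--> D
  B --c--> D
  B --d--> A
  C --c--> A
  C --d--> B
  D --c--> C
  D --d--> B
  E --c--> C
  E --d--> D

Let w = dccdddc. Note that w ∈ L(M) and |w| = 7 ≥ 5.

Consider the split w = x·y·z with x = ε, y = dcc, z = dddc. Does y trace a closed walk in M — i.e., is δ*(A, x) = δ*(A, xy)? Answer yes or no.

yes

Run of M on the first 3 characters of w = d c c:
  step 0: A  (start)
  step 1: D  (read d: A→D)
  step 2: C  (read c: D→C)
  step 3: A  (read c: C→A)

After x (step 0): A. After xy (step 3): A.
They match, so y = dcc drives M around a cycle from A back to itself; pumping y any number of times keeps M in A before reading z, and xyⁱz ∈ L(M) for every i ≥ 0.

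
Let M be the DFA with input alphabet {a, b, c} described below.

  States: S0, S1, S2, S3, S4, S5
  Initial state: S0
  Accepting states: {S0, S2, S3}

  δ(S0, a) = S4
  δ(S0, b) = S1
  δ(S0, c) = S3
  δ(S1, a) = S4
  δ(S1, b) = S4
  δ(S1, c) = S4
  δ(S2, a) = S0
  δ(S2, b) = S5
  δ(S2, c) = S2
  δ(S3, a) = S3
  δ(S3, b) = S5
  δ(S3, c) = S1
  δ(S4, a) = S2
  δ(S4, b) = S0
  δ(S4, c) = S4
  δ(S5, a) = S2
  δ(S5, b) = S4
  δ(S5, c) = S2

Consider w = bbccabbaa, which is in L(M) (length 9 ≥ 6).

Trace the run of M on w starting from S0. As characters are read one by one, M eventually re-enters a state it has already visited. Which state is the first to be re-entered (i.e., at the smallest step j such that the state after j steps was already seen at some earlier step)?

State sequence: S0 -b-> S1 -b-> S4 -c-> S4 -c-> S4 -a-> S2 -b-> S5 -b-> S4 -a-> S2 -a-> S0
First repeat at step 3: S4 was already visited.

The earliest repeat is at step j = 3: M is in S4, which it already visited at step i = 2.

S4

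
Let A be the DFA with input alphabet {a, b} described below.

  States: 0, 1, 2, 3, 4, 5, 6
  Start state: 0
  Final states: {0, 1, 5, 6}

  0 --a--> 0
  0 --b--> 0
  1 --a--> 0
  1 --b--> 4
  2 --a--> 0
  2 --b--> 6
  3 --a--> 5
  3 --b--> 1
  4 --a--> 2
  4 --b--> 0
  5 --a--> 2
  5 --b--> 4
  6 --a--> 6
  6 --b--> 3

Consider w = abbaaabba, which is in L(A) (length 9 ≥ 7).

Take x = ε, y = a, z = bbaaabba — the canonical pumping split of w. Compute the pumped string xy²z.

aabbaaabba

xy^2z = ε·a·a·bbaaabba = aabbaaabba.
Reading y = a takes A from 0 back to 0, so after x·y·y the machine is still in 0, and z then leads to the accepting state 0. Hence aabbaaabba ∈ L(A).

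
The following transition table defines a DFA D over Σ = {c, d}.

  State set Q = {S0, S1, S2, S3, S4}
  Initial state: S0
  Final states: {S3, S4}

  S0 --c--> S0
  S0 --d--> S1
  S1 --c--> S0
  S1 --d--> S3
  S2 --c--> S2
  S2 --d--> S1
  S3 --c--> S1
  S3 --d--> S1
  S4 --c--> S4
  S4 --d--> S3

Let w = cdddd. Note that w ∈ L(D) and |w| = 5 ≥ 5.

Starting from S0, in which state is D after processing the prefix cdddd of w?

S3

State sequence: S0 -c-> S0 -d-> S1 -d-> S3 -d-> S1 -d-> S3

After reading 5 characters, D is in state S3.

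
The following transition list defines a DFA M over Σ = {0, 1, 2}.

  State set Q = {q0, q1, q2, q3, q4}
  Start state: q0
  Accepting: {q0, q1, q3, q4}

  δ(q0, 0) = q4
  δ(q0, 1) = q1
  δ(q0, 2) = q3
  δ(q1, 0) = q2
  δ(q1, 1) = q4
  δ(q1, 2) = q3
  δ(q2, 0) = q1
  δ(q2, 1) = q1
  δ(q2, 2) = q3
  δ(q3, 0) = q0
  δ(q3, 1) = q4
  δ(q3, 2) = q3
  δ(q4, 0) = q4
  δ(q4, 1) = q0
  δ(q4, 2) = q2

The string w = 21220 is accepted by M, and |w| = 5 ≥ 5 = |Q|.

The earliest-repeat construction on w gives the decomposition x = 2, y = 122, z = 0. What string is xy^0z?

xy⁰z = xz = 2·0 = 20.
Reading y = 122 takes M from q3 back to q3, so after x the machine is still in q3, and z then leads to the accepting state q0. Hence 20 ∈ L(M).

20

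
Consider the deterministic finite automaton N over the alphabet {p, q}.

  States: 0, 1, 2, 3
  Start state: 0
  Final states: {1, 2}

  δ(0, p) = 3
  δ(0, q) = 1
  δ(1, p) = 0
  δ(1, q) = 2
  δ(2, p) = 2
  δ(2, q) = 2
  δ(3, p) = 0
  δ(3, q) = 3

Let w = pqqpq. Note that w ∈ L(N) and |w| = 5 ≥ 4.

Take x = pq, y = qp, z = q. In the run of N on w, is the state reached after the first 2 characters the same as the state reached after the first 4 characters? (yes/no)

State sequence: 0 -p-> 3 -q-> 3 -q-> 3 -p-> 0

After x (step 2): 3. After xy (step 4): 0.
They differ (3 ≠ 0), so y is not a cycle from the state after x; this split is not the one the pumping-lemma construction produces, and pumping y need not keep the string in L(N).

no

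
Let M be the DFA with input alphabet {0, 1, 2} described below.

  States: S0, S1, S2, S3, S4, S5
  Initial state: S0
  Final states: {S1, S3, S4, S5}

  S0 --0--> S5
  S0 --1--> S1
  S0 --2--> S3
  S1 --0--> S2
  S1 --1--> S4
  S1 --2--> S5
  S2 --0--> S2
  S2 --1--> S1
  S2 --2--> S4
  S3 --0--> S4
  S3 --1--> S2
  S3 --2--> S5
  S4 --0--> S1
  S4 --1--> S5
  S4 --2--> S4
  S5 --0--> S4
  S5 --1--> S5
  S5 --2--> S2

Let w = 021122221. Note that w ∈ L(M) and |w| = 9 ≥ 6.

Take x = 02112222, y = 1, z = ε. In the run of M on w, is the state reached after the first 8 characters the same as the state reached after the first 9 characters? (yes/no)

Run of M on the first 9 characters of w = 0 2 1 1 2 2 2 2 1:
  step 0: S0  (start)
  step 1: S5  (read 0: S0→S5)
  step 2: S2  (read 2: S5→S2)
  step 3: S1  (read 1: S2→S1)
  step 4: S4  (read 1: S1→S4)
  step 5: S4  (read 2: S4→S4)
  step 6: S4  (read 2: S4→S4)
  step 7: S4  (read 2: S4→S4)
  step 8: S4  (read 2: S4→S4)
  step 9: S5  (read 1: S4→S5)

After x (step 8): S4. After xy (step 9): S5.
They differ (S4 ≠ S5), so y is not a cycle from the state after x; this split is not the one the pumping-lemma construction produces, and pumping y need not keep the string in L(M).

no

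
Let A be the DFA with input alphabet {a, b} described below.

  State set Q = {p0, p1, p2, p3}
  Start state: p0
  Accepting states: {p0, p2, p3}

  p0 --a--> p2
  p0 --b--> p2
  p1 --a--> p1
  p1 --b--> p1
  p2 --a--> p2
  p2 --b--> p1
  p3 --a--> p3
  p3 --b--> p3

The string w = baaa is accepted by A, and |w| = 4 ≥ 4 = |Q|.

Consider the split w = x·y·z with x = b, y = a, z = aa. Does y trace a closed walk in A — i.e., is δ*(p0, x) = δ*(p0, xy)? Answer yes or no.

State sequence: p0 -b-> p2 -a-> p2

After x (step 1): p2. After xy (step 2): p2.
They match, so y = a drives A around a cycle from p2 back to itself; pumping y any number of times keeps A in p2 before reading z, and xyⁱz ∈ L(A) for every i ≥ 0.

yes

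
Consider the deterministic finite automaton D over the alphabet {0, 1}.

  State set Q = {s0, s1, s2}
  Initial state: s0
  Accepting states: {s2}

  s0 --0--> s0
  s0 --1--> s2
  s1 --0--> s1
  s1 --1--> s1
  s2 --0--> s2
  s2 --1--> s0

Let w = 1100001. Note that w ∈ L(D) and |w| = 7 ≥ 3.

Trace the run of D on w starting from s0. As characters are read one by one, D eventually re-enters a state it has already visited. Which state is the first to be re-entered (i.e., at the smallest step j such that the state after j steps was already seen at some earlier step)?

Run of D on w = 1 1 0 0 0 0 1:
  step 0: s0  (start)
  step 1: s2  (read 1: s0→s2)
  step 2: s0  (read 1: s2→s0)   ← first repeat (s0 seen earlier)
  step 3: s0  (read 0: s0→s0)
  step 4: s0  (read 0: s0→s0)
  step 5: s0  (read 0: s0→s0)
  step 6: s0  (read 0: s0→s0)
  step 7: s2  (read 1: s0→s2)

The earliest repeat is at step j = 2: D is in s0, which it already visited at step i = 0.
The DFA has 3 states, so the proof of the pumping lemma guarantees a repeated state among the first 3+1 visited; the segment between the two visits is the pumpable y.

s0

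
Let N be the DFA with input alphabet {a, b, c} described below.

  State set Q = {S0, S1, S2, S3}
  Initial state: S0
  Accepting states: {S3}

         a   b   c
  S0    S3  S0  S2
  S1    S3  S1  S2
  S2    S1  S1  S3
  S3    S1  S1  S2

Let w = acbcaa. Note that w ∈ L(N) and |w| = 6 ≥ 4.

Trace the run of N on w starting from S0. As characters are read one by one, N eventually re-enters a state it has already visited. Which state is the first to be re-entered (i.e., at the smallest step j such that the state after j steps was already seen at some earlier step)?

S2

State sequence: S0 -a-> S3 -c-> S2 -b-> S1 -c-> S2 -a-> S1 -a-> S3
First repeat at step 4: S2 was already visited.

The earliest repeat is at step j = 4: N is in S2, which it already visited at step i = 2.
With |Q| = 4, pigeonhole forces a state repeat no later than step 4; the substring read between the first and second visits to that state can be pumped.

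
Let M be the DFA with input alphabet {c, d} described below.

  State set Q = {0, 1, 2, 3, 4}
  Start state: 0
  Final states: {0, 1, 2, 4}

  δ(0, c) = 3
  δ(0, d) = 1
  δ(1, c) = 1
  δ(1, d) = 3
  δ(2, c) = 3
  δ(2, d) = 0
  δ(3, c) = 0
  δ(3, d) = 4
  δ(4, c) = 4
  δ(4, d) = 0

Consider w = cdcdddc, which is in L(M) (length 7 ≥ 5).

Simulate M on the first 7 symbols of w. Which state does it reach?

0

State sequence: 0 -c-> 3 -d-> 4 -c-> 4 -d-> 0 -d-> 1 -d-> 3 -c-> 0

After reading 7 characters, M is in state 0.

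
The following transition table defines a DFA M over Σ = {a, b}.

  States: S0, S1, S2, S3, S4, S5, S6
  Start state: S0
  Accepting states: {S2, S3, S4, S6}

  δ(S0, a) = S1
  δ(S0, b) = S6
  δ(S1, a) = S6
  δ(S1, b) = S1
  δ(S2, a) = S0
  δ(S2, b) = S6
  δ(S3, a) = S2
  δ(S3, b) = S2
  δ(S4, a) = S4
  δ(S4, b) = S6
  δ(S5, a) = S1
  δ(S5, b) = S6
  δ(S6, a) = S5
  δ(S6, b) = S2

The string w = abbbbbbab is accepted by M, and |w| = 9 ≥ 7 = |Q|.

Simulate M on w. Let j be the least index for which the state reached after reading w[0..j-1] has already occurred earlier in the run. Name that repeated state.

S1

Run of M on w = a b b b b b b a b:
  step 0: S0  (start)
  step 1: S1  (read a: S0→S1)
  step 2: S1  (read b: S1→S1)   ← first repeat (S1 seen earlier)
  step 3: S1  (read b: S1→S1)
  step 4: S1  (read b: S1→S1)
  step 5: S1  (read b: S1→S1)
  step 6: S1  (read b: S1→S1)
  step 7: S1  (read b: S1→S1)
  step 8: S6  (read a: S1→S6)
  step 9: S2  (read b: S6→S2)

The earliest repeat is at step j = 2: M is in S1, which it already visited at step i = 1.
With |Q| = 7, pigeonhole forces a state repeat no later than step 7; the substring read between the first and second visits to that state can be pumped.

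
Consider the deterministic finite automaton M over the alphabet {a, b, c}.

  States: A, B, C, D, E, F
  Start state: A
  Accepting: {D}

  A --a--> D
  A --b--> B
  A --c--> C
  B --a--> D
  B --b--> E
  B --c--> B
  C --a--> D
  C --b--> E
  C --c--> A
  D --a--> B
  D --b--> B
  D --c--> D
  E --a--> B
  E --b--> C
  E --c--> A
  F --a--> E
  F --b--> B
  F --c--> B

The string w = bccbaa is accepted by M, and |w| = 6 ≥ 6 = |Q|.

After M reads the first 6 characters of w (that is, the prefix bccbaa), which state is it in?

D

Run of M on the first 6 characters of w = b c c b a a:
  step 0: A  (start)
  step 1: B  (read b: A→B)
  step 2: B  (read c: B→B)
  step 3: B  (read c: B→B)
  step 4: E  (read b: B→E)
  step 5: B  (read a: E→B)
  step 6: D  (read a: B→D)

After reading 6 characters, M is in state D.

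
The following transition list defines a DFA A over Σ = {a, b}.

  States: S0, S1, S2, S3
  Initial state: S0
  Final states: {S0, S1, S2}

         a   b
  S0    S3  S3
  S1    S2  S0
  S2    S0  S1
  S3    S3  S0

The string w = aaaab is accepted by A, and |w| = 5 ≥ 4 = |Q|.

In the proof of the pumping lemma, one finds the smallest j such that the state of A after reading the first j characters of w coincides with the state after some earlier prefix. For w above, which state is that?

S3

State sequence: S0 -a-> S3 -a-> S3 -a-> S3 -a-> S3 -b-> S0
First repeat at step 2: S3 was already visited.

The earliest repeat is at step j = 2: A is in S3, which it already visited at step i = 1.
Since A has 4 states, any run of length ≥ 4 visits 4+1 states, so by pigeonhole some state repeats within the first 4 steps — that repeat gives the pumpable loop.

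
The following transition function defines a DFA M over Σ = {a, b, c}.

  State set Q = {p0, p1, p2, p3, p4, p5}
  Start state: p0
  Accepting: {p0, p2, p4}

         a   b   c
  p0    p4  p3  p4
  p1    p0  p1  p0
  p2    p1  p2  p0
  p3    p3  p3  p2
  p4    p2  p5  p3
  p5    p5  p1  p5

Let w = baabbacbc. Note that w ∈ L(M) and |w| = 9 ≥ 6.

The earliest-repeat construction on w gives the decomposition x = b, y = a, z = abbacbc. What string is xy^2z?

xy^2z = b·a·a·abbacbc = baaabbacbc.
Reading y = a takes M from p3 back to p3, so after x·y·y the machine is still in p3, and z then leads to the accepting state p0. Hence baaabbacbc ∈ L(M).

baaabbacbc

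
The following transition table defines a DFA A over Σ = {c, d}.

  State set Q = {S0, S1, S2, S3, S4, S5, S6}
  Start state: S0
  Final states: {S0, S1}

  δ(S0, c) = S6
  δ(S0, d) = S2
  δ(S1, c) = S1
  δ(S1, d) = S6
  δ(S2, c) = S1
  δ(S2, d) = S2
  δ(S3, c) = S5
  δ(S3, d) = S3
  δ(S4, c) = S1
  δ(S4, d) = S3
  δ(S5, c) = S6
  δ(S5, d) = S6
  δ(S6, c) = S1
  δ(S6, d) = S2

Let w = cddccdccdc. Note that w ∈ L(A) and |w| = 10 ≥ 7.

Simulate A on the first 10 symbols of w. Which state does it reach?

S1

Run of A on the first 10 characters of w = c d d c c d c c d c:
  step 0: S0  (start)
  step 1: S6  (read c: S0→S6)
  step 2: S2  (read d: S6→S2)
  step 3: S2  (read d: S2→S2)
  step 4: S1  (read c: S2→S1)
  step 5: S1  (read c: S1→S1)
  step 6: S6  (read d: S1→S6)
  step 7: S1  (read c: S6→S1)
  step 8: S1  (read c: S1→S1)
  step 9: S6  (read d: S1→S6)
  step 10: S1  (read c: S6→S1)

After reading 10 characters, A is in state S1.
(This kind of state-tracing is the core of the pumping-lemma construction: with 7 states, pigeonhole forces a repeat within the first 7 steps.)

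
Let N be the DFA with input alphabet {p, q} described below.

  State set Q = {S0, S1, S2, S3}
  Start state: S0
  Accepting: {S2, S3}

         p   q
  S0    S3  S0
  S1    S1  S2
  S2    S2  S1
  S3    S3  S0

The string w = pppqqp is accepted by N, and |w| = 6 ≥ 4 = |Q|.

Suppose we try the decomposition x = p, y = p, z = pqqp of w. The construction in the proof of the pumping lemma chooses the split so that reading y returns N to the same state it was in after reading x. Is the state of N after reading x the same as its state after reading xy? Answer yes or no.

State sequence: S0 -p-> S3 -p-> S3

After x (step 1): S3. After xy (step 2): S3.
They match, so y = p drives N around a cycle from S3 back to itself; pumping y any number of times keeps N in S3 before reading z, and xyⁱz ∈ L(N) for every i ≥ 0.

yes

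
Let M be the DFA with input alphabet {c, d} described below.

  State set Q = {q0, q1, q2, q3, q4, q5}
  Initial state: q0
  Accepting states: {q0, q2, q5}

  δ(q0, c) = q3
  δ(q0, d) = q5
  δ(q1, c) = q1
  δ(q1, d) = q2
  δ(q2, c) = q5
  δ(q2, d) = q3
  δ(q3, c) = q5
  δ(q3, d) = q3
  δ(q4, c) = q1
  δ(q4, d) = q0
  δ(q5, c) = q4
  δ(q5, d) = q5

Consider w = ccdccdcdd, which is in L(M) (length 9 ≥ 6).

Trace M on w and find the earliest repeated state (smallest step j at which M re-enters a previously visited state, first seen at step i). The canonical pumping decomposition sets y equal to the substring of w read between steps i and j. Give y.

d

State sequence: q0 -c-> q3 -c-> q5 -d-> q5 -c-> q4 -c-> q1 -d-> q2 -c-> q5 -d-> q5 -d-> q5
First repeat at step 3: q5 was already visited.

So i = 2, j = 3, giving x = w[0:2] = cc, y = w[2:3] = d, z = w[3:9] = ccdcdd.
Check: |xy| = 3 ≤ 6 and |y| = 1 ≥ 1. Reading y takes M from q5 back to q5, so every xyⁱz is accepted.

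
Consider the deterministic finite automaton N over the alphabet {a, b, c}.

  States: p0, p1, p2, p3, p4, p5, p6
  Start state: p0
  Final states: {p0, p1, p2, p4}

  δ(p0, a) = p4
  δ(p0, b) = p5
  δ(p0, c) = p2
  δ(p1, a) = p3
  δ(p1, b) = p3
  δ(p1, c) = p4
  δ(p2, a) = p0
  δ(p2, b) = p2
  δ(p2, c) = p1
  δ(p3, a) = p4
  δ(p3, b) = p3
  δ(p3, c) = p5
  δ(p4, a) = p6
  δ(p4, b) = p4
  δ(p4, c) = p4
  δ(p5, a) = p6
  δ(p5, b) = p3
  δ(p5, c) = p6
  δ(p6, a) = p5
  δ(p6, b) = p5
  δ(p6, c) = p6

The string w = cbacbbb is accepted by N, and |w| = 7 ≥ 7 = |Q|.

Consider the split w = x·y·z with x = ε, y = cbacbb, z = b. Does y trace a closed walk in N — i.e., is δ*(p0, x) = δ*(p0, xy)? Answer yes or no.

Run of N on the first 6 characters of w = c b a c b b:
  step 0: p0  (start)
  step 1: p2  (read c: p0→p2)
  step 2: p2  (read b: p2→p2)
  step 3: p0  (read a: p2→p0)
  step 4: p2  (read c: p0→p2)
  step 5: p2  (read b: p2→p2)
  step 6: p2  (read b: p2→p2)

After x (step 0): p0. After xy (step 6): p2.
They differ (p0 ≠ p2), so y is not a cycle from the state after x; this split is not the one the pumping-lemma construction produces, and pumping y need not keep the string in L(N).

no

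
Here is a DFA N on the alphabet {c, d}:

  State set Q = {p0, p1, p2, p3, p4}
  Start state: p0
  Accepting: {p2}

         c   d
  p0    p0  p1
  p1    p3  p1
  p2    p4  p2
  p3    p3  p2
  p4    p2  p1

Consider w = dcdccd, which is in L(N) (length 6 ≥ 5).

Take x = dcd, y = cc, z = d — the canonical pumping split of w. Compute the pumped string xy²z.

dcdccccd

xy^2z = dcd·cc·cc·d = dcdccccd.
Reading y = cc takes N from p2 back to p2, so after x·y·y the machine is still in p2, and z then leads to the accepting state p2. Hence dcdccccd ∈ L(N).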